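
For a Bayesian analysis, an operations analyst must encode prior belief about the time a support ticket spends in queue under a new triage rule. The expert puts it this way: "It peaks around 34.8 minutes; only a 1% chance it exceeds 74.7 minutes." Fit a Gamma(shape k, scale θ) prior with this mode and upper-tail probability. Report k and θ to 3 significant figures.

k ≈ 9.3, θ ≈ 4.19

Gamma(k,θ) with k>1 has mode (k−1)θ, so θ = 34.8/(k−1).
Need P(X < 74.7) = 0.99 with θ tied to k this way. Start at k = 2, θ = 34.8: P(X<74.7) ≈ 0.632.
Too low — raise k to concentrate. Iterating converges to k ≈ 9.3.
Then θ = 34.8/(9.3−1) ≈ 4.19.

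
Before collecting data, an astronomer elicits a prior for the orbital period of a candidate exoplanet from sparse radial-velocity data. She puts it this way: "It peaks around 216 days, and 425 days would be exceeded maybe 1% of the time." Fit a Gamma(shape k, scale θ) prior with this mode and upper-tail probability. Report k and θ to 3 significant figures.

Gamma(k,θ) with k>1 has mode (k−1)θ, so θ = 216/(k−1).
Need P(X < 425) = 0.99 with θ tied to k this way. Start at k = 2, θ = 216: P(X<425) ≈ 0.585.
Too low — raise k to concentrate. Iterating converges to k ≈ 11.8.
Then θ = 216/(11.8−1) ≈ 20.1.

k ≈ 11.8, θ ≈ 20.1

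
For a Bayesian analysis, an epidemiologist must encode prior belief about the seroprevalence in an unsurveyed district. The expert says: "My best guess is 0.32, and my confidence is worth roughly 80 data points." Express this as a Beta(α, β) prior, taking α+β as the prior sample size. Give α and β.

Under the effective-sample-size interpretation, Beta(α, β) has prior mean α/(α+β) and prior sample size α+β.
So α+β = 80 and α/(α+β) = 0.32, giving α = 0.32·80 = 25.6 and β = 80 − 25.6 = 54.4.

α = 25.6, β = 54.4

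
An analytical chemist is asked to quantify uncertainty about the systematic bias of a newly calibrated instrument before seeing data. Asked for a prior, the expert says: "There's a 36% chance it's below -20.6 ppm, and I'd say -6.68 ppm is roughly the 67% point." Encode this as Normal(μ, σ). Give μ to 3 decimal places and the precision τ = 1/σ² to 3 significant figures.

The p-quantile of Normal(μ,σ) is μ + z_p·σ, with z_{0.36} = -0.3585 and z_{0.67} = 0.4399.
Eliminate σ: μ = (z₂·x₁ − z₁·x₂)/(z₂ − z₁) = (0.4399·-20.6 − (-0.3585)·-6.68)/0.7984 = -14.350.
Then σ = (x₂ − x₁)/(z₂ − z₁) = (-6.68 − -20.6)/0.7984 = 17.435.
Precision τ = 1/σ² = 1/17.44² = 0.00329.

μ = -14.350, τ = 0.00329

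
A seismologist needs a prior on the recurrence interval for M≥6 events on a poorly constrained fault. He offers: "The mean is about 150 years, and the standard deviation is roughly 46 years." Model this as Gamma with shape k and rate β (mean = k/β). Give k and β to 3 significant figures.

k ≈ 10.6, β ≈ 0.0709

For Gamma(k, rate β): mean = k/β, variance = k/β², so CV = 1/√k.
CV = SD/mean = 46/150 = 0.3067, hence k = 1/CV² = 10.6.
Then β = k/mean = 10.6/150 = 0.0709.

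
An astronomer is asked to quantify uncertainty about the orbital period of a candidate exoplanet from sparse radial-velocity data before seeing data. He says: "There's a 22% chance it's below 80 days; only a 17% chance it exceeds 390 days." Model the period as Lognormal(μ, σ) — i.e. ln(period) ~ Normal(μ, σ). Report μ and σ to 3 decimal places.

μ ≈ 5.091, σ ≈ 0.918

If T ~ Lognormal(μ,σ) then ln T ~ Normal(μ,σ), so the p-quantile of ln T is μ + z_p·σ.
ln(80) = 4.382 and ln(390) = 5.966; z_{0.22} = -0.7722, z_{0.83} = 0.9542.
σ = (5.966 − 4.382)/(0.9542 − (-0.7722)) = 0.918.
μ = 4.382 − (-0.7722)·0.918 = 5.091.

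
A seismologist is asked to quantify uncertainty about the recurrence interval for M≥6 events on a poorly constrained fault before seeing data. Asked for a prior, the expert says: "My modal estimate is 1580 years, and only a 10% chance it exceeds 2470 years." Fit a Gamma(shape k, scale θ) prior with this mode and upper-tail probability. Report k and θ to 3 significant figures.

Gamma(k,θ) with k>1 has mode (k−1)θ, so θ = 1580/(k−1).
Need P(X < 2470) = 0.9 with θ tied to k this way. Start at k = 2, θ = 1580: P(X<2470) ≈ 0.463.
Too low — raise k to concentrate. Iterating converges to k ≈ 10.4.
Then θ = 1580/(10.4−1) ≈ 168.

k ≈ 10.4, θ ≈ 168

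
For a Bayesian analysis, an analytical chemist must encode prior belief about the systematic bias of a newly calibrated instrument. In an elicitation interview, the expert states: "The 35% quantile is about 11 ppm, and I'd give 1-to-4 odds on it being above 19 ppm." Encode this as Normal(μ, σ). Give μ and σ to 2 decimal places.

For Normal(μ,σ), the p-quantile is μ + z_p·σ. Here z_{0.35} = -0.3853, z_{0.8} = 0.8416.
So 11 = μ − 0.3853σ and 19 = μ + 0.8416σ.
Subtracting: σ = (19 − 11)/(0.8416 − (-0.3853)) = 6.52.
Then μ = 11 − (-0.3853)·6.52 = 13.51.

μ = 13.51, σ = 6.52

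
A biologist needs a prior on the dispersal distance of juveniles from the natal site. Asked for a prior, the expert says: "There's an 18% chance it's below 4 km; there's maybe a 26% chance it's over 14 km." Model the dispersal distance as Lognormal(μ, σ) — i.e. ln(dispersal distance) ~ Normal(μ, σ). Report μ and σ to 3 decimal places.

If T ~ Lognormal(μ,σ) then ln T ~ Normal(μ,σ), so the p-quantile of ln T is μ + z_p·σ.
ln(4) = 1.386 and ln(14) = 2.639; z_{0.18} = -0.9154, z_{0.74} = 0.6433.
σ = (2.639 − 1.386)/(0.6433 − (-0.9154)) = 0.804.
μ = 1.386 − (-0.9154)·0.804 = 2.122.

μ ≈ 2.122, σ ≈ 0.804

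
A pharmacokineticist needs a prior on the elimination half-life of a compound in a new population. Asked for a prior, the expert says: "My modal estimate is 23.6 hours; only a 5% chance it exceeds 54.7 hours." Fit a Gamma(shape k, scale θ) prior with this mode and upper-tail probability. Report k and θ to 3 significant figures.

Gamma(k,θ) with k>1 has mode (k−1)θ, so θ = 23.6/(k−1).
Need P(X < 54.7) = 0.95 with θ tied to k this way. Start at k = 2, θ = 23.6: P(X<54.7) ≈ 0.673.
Too low — raise k to concentrate. Iterating converges to k ≈ 4.87.
Then θ = 23.6/(4.87−1) ≈ 6.09.

k ≈ 4.87, θ ≈ 6.09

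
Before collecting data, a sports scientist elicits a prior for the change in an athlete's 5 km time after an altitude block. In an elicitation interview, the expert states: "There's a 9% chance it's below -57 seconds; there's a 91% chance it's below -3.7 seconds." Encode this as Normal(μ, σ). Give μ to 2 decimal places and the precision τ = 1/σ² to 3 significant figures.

μ = -30.35, τ = 0.00253

For Normal(μ,σ), the p-quantile is μ + z_p·σ. Here z_{0.09} = -1.341, z_{0.91} = 1.341.
So -57 = μ − 1.341σ and -3.7 = μ + 1.341σ.
Subtracting: σ = (-3.7 − -57)/(1.341 − (-1.341)) = 19.88.
Then μ = -57 − (-1.341)·19.88 = -30.35.
Precision τ = 1/σ² = 1/19.88² = 0.00253.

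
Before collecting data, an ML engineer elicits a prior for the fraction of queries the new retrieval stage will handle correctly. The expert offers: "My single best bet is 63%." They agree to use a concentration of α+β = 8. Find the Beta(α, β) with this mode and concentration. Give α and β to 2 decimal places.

For α,β > 1 the Beta mode is (α−1)/(α+β−2). With α+β = 8, the mode is (α−1)/6.
Set (α−1)/6 = 0.63 → α = 1 + 0.63·6 = 4.78.
β = 8 − α = 3.22.

α = 4.78, β = 3.22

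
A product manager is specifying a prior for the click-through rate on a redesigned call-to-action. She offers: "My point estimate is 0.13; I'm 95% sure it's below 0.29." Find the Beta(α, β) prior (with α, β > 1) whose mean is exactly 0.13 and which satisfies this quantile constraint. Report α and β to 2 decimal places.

α ≈ 2.00, β ≈ 13.36

With mean 0.13 fixed, write α = 0.13s, β = 0.87s where s = α+β.
Need P(θ < 0.29) = 0.95 under Beta(0.13s, 0.87s). Normal approximation: (q−m)/√(m(1−m)/s) ≈ z_{0.95} = 1.64, so s ≈ 0.13·0.87·(1.64)²/(0.29−0.13)² = 12.0.
At s = 12.0: P(θ<0.29) ≈ 0.932. Adjusting to match 0.95 gives s ≈ 15.35.
So α = 0.13·15.35 ≈ 2.00, β = 0.87·15.35 ≈ 13.36.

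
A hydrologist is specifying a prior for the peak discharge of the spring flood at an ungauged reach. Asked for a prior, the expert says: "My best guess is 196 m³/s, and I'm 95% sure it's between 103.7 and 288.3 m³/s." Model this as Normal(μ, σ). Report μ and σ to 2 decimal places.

μ = 196.00, σ = 47.09

A symmetric 95% interval runs μ ± z·σ with z = 1.96.
Half-width = 92.3, so σ = 92.3/1.96 = 47.09.
μ is the stated best guess, 196.00.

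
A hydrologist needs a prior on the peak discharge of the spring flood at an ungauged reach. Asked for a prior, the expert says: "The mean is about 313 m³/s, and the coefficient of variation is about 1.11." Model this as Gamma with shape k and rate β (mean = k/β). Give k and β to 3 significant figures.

k ≈ 0.812, β ≈ 0.00259

For Gamma(k, rate β): mean = k/β, variance = k/β², so CV = 1/√k.
CV = 1.11, hence k = 1/CV² = 0.812.
Then β = k/mean = 0.812/313 = 0.00259.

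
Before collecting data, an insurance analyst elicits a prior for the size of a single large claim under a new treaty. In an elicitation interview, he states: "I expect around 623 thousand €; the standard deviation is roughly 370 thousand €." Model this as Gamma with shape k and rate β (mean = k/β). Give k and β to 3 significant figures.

For Gamma(k, rate β): mean = k/β, variance = k/β², so CV = 1/√k.
CV = SD/mean = 370/623 = 0.5939, hence k = 1/CV² = 2.84.
Then β = k/mean = 2.84/623 = 0.00455.

k ≈ 2.84, β ≈ 0.00455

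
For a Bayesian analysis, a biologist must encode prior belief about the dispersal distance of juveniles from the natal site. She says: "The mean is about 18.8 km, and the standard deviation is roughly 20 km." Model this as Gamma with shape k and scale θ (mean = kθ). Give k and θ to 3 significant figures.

k ≈ 0.884, θ ≈ 21.3

For Gamma(k, scale θ): mean = kθ, variance = kθ², so CV = 1/√k.
CV = SD/mean = 20/18.8 = 1.064, hence k = 1/CV² = 0.884.
Then θ = mean/k = 18.8/0.884 = 21.3.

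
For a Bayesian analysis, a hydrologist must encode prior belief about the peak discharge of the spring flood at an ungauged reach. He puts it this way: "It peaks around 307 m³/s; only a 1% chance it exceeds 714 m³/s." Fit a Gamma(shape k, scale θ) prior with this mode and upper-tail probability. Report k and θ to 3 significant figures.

Gamma(k,θ) with k>1 has mode (k−1)θ, so θ = 307/(k−1).
Need P(X < 714) = 0.99 with θ tied to k this way. Start at k = 2, θ = 307: P(X<714) ≈ 0.675.
Too low — raise k to concentrate. Iterating converges to k ≈ 7.69.
Then θ = 307/(7.69−1) ≈ 45.9.

k ≈ 7.69, θ ≈ 45.9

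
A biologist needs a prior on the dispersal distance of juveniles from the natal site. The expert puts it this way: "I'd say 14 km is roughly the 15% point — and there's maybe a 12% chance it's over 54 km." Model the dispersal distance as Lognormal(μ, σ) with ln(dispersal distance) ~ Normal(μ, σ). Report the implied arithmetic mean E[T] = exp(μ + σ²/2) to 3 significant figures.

E[T] ≈ 31.8 km

If T ~ Lognormal(μ,σ) then ln T ~ Normal(μ,σ), so the p-quantile of ln T is μ + z_p·σ.
ln(14) = 2.639 and ln(54) = 3.989; z_{0.15} = -1.036, z_{0.88} = 1.175.
σ = (3.989 − 2.639)/(1.175 − (-1.036)) = 0.610.
μ = 2.639 − (-1.036)·0.610 = 3.272.
E[T] = exp(μ + σ²/2) = exp(3.272 + 0.1863) = 31.8 km.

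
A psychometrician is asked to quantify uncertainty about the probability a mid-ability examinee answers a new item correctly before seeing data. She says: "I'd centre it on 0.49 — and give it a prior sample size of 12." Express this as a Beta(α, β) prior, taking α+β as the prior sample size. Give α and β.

Under the effective-sample-size interpretation, Beta(α, β) has prior mean α/(α+β) and prior sample size α+β.
So α+β = 12 and α/(α+β) = 0.49, giving α = 0.49·12 = 5.88 and β = 12 − 5.88 = 6.12.

α = 5.88, β = 6.12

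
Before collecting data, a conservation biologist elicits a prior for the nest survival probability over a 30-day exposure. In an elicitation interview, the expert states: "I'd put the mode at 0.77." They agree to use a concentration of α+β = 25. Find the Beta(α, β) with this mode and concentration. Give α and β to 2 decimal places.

α = 18.71, β = 6.29

For α,β > 1 the Beta mode is (α−1)/(α+β−2). With α+β = 25, the mode is (α−1)/23.
Set (α−1)/23 = 0.77 → α = 1 + 0.77·23 = 18.71.
β = 25 − α = 6.29.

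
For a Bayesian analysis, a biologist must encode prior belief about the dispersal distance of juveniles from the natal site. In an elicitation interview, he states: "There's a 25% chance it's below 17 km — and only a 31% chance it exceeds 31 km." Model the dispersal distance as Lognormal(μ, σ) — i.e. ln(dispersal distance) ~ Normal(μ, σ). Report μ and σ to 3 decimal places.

If T ~ Lognormal(μ,σ) then ln T ~ Normal(μ,σ), so the p-quantile of ln T is μ + z_p·σ.
ln(17) = 2.833 and ln(31) = 3.434; z_{0.25} = -0.6745, z_{0.69} = 0.4959.
σ = (3.434 − 2.833)/(0.4959 − (-0.6745)) = 0.513.
μ = 2.833 − (-0.6745)·0.513 = 3.179.

μ ≈ 3.179, σ ≈ 0.513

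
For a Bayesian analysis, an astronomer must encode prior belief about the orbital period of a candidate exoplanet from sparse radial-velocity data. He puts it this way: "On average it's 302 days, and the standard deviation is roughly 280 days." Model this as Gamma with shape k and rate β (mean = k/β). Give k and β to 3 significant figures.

For Gamma(k, rate β): mean = k/β, variance = k/β², so CV = 1/√k.
CV = SD/mean = 280/302 = 0.9272, hence k = 1/CV² = 1.16.
Then β = k/mean = 1.16/302 = 0.00385.

k ≈ 1.16, β ≈ 0.00385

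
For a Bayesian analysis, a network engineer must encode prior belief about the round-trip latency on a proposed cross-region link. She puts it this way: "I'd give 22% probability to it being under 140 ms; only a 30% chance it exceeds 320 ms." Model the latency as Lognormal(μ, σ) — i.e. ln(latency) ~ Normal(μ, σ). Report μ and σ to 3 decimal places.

If T ~ Lognormal(μ,σ) then ln T ~ Normal(μ,σ), so the p-quantile of ln T is μ + z_p·σ.
ln(140) = 4.942 and ln(320) = 5.768; z_{0.22} = -0.7722, z_{0.7} = 0.5244.
σ = (5.768 − 4.942)/(0.5244 − (-0.7722)) = 0.638.
μ = 4.942 − (-0.7722)·0.638 = 5.434.

μ ≈ 5.434, σ ≈ 0.638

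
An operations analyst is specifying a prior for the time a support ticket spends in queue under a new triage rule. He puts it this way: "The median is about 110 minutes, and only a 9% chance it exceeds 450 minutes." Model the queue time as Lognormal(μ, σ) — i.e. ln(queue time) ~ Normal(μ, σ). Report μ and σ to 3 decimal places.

μ ≈ 4.700, σ ≈ 1.051

If T ~ Lognormal(μ,σ) then ln T ~ Normal(μ,σ), so the p-quantile of ln T is μ + z_p·σ.
ln(110) = 4.7 and ln(450) = 6.109; z_{0.5} = 0, z_{0.91} = 1.341.
σ = (6.109 − 4.7)/(1.341 − (0)) = 1.051.
μ = 4.7 − (0)·1.051 = 4.700.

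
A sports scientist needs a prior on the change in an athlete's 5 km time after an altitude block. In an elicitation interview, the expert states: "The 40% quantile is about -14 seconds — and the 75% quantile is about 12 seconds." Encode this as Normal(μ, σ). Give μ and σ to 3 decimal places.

For Normal(μ,σ), the p-quantile is μ + z_p·σ. Here z_{0.4} = -0.2533, z_{0.75} = 0.6745.
So -14 = μ − 0.2533σ and 12 = μ + 0.6745σ.
Subtracting: σ = (12 − -14)/(0.6745 − (-0.2533)) = 28.022.
Then μ = -14 − (-0.2533)·28.022 = -6.901.

μ = -6.901, σ = 28.022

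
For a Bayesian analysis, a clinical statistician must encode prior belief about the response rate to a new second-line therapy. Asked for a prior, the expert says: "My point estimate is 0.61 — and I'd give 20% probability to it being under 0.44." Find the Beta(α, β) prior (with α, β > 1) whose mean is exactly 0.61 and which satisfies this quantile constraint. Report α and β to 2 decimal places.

With mean 0.61 fixed, write α = 0.61s, β = 0.39s where s = α+β.
Need P(θ < 0.44) = 0.2 under Beta(0.61s, 0.39s). Normal approximation: (q−m)/√(m(1−m)/s) ≈ z_{0.2} = -0.842, so s ≈ 0.61·0.39·(-0.842)²/(0.44−0.61)² = 5.8.
At s = 5.8: P(θ<0.44) ≈ 0.197. Adjusting to match 0.2 gives s ≈ 5.68.
So α = 0.61·5.68 ≈ 3.46, β = 0.39·5.68 ≈ 2.21.

α ≈ 3.46, β ≈ 2.21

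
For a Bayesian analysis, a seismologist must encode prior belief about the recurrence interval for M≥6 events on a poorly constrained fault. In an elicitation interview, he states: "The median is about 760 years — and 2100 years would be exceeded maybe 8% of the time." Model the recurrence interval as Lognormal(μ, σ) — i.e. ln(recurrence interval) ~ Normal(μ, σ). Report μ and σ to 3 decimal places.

If T ~ Lognormal(μ,σ) then ln T ~ Normal(μ,σ), so the p-quantile of ln T is μ + z_p·σ.
ln(760) = 6.633 and ln(2100) = 7.65; z_{0.5} = 0, z_{0.92} = 1.405.
σ = (7.65 − 6.633)/(1.405 − (0)) = 0.723.
μ = 6.633 − (0)·0.723 = 6.633.

μ ≈ 6.633, σ ≈ 0.723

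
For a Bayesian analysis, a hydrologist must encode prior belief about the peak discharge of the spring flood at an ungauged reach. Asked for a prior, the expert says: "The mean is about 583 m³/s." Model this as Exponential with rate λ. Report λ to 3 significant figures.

Exponential mean = 1/λ, so λ = 1/583.0 = 0.00172.

λ ≈ 0.00172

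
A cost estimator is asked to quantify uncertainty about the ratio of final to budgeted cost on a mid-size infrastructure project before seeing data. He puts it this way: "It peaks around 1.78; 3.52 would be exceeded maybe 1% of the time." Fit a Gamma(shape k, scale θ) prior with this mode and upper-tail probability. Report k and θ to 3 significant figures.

k ≈ 11.6, θ ≈ 0.168

Gamma(k,θ) with k>1 has mode (k−1)θ, so θ = 1.78/(k−1).
Need P(X < 3.52) = 0.99 with θ tied to k this way. Start at k = 2, θ = 1.78: P(X<3.52) ≈ 0.588.
Too low — raise k to concentrate. Iterating converges to k ≈ 11.6.
Then θ = 1.78/(11.6−1) ≈ 0.168.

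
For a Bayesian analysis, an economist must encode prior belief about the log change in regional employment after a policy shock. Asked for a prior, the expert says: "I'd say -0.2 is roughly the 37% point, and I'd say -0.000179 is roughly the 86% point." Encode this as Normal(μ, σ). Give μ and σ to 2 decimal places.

μ = -0.15, σ = 0.14

The p-quantile of Normal(μ,σ) is μ + z_p·σ, with z_{0.37} = -0.3319 and z_{0.86} = 1.08.
Eliminate σ: μ = (z₂·x₁ − z₁·x₂)/(z₂ − z₁) = (1.08·-0.2 − (-0.3319)·-0.000179)/1.412 = -0.15.
Then σ = (x₂ − x₁)/(z₂ − z₁) = (-0.000179 − -0.2)/1.412 = 0.14.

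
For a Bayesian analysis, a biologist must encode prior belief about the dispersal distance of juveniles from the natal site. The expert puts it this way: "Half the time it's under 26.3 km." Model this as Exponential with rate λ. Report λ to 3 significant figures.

Exponential median = ln 2 / λ, so λ = ln 2 / 26.3 = 0.0264.

λ ≈ 0.0264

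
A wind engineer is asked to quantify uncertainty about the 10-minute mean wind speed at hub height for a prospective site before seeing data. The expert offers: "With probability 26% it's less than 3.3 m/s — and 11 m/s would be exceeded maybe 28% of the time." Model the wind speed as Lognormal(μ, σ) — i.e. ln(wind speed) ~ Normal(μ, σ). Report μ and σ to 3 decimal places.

μ ≈ 1.826, σ ≈ 0.982

If T ~ Lognormal(μ,σ) then ln T ~ Normal(μ,σ), so the p-quantile of ln T is μ + z_p·σ.
ln(3.3) = 1.194 and ln(11) = 2.398; z_{0.26} = -0.6433, z_{0.72} = 0.5828.
σ = (2.398 − 1.194)/(0.5828 − (-0.6433)) = 0.982.
μ = 1.194 − (-0.6433)·0.982 = 1.826.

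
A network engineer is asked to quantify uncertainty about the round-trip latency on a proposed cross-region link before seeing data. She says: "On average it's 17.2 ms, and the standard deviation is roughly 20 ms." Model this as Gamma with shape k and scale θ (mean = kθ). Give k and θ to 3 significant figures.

For Gamma(k, scale θ): mean = kθ, variance = kθ², so CV = 1/√k.
CV = SD/mean = 20/17.2 = 1.163, hence k = 1/CV² = 0.74.
Then θ = mean/k = 17.2/0.74 = 23.3.

k ≈ 0.74, θ ≈ 23.3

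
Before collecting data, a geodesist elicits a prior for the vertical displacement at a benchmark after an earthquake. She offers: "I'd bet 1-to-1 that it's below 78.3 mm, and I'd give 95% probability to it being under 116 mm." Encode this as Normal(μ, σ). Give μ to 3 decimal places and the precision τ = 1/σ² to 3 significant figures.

The p-quantile of Normal(μ,σ) is μ + z_p·σ, with z_{0.5} = 0 and z_{0.95} = 1.645.
Eliminate σ: μ = (z₂·x₁ − z₁·x₂)/(z₂ − z₁) = (1.645·78.3 − (0)·116)/1.645 = 78.300.
Then σ = (x₂ − x₁)/(z₂ − z₁) = (116 − 78.3)/1.645 = 22.920.
Precision τ = 1/σ² = 1/22.92² = 0.0019.

μ = 78.300, τ = 0.0019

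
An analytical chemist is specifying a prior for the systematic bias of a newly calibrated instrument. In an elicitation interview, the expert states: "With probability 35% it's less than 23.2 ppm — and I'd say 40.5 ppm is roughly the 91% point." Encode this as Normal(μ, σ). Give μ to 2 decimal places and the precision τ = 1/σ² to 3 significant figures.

For Normal(μ,σ), the p-quantile is μ + z_p·σ. Here z_{0.35} = -0.3853, z_{0.91} = 1.341.
So 23.2 = μ − 0.3853σ and 40.5 = μ + 1.341σ.
Subtracting: σ = (40.5 − 23.2)/(1.341 − (-0.3853)) = 10.02.
Then μ = 23.2 − (-0.3853)·10.02 = 27.06.
Precision τ = 1/σ² = 1/10.02² = 0.00995.

μ = 27.06, τ = 0.00995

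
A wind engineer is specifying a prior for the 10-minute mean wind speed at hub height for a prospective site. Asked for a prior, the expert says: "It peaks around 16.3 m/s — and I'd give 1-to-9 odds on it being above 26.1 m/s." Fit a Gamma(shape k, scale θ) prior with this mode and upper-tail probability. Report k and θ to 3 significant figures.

Gamma(k,θ) with k>1 has mode (k−1)θ, so θ = 16.3/(k−1).
Need P(X < 26.1) = 0.9 with θ tied to k this way. Start at k = 2, θ = 16.3: P(X<26.1) ≈ 0.475.
Too low — raise k to concentrate. Iterating converges to k ≈ 9.48.
Then θ = 16.3/(9.48−1) ≈ 1.92.

k ≈ 9.48, θ ≈ 1.92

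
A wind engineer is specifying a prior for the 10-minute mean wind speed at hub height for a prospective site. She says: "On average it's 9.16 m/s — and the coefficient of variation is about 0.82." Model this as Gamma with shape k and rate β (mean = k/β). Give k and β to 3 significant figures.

For Gamma(k, rate β): mean = k/β, variance = k/β², so CV = 1/√k.
CV = 0.82, hence k = 1/CV² = 1.49.
Then β = k/mean = 1.49/9.16 = 0.162.

k ≈ 1.49, β ≈ 0.162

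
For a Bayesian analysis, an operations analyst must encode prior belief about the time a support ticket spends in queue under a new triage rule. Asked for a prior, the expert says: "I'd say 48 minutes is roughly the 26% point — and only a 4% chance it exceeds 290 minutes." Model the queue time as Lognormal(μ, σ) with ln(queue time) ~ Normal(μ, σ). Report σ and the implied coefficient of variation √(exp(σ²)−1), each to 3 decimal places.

σ ≈ 0.751, CV ≈ 0.871

If T ~ Lognormal(μ,σ) then ln T ~ Normal(μ,σ), so the p-quantile of ln T is μ + z_p·σ.
ln(48) = 3.871 and ln(290) = 5.67; z_{0.26} = -0.6433, z_{0.96} = 1.751.
σ = (5.67 − 3.871)/(1.751 − (-0.6433)) = 0.751.
μ = 3.871 − (-0.6433)·0.751 = 4.355.
CV = √(exp(σ²)−1) = √(exp(0.5645)−1) = 0.871.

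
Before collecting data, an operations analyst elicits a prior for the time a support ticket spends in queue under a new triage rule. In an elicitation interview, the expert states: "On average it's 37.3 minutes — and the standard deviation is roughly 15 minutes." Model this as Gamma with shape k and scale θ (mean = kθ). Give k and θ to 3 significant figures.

For Gamma(k, scale θ): mean = kθ, variance = kθ², so CV = 1/√k.
CV = SD/mean = 15/37.3 = 0.4021, hence k = 1/CV² = 6.18.
Then θ = mean/k = 37.3/6.18 = 6.03.

k ≈ 6.18, θ ≈ 6.03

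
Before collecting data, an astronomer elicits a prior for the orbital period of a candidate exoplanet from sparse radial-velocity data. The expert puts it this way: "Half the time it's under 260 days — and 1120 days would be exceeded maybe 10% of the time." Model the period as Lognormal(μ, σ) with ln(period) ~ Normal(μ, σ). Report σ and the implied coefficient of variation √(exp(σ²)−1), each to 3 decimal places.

σ ≈ 1.140, CV ≈ 1.632

If T ~ Lognormal(μ,σ) then ln T ~ Normal(μ,σ), so the p-quantile of ln T is μ + z_p·σ.
ln(260) = 5.561 and ln(1120) = 7.021; z_{0.5} = 0, z_{0.9} = 1.282.
σ = (7.021 − 5.561)/(1.282 − (0)) = 1.140.
μ = 5.561 − (0)·1.140 = 5.561.
CV = √(exp(σ²)−1) = √(exp(1.2986)−1) = 1.632.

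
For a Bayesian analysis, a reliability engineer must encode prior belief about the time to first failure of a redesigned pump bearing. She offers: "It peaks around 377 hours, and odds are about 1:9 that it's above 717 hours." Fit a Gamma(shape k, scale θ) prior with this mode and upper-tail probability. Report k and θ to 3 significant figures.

Gamma(k,θ) with k>1 has mode (k−1)θ, so θ = 377/(k−1).
Need P(X < 717) = 0.9 with θ tied to k this way. Start at k = 2, θ = 377: P(X<717) ≈ 0.567.
Too low — raise k to concentrate. Iterating converges to k ≈ 5.63.
Then θ = 377/(5.63−1) ≈ 81.5.

k ≈ 5.63, θ ≈ 81.5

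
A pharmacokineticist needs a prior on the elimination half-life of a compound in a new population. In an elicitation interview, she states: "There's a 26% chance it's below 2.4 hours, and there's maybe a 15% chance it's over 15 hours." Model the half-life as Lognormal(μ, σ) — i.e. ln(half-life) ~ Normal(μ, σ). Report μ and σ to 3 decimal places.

μ ≈ 1.577, σ ≈ 1.091

If T ~ Lognormal(μ,σ) then ln T ~ Normal(μ,σ), so the p-quantile of ln T is μ + z_p·σ.
ln(2.4) = 0.8755 and ln(15) = 2.708; z_{0.26} = -0.6433, z_{0.85} = 1.036.
σ = (2.708 − 0.8755)/(1.036 − (-0.6433)) = 1.091.
μ = 0.8755 − (-0.6433)·1.091 = 1.577.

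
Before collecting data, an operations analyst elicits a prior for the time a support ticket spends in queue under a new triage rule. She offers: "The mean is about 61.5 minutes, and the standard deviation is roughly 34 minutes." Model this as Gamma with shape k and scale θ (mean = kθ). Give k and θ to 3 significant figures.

k ≈ 3.27, θ ≈ 18.8

For Gamma(k, scale θ): mean = kθ, variance = kθ², so CV = 1/√k.
CV = SD/mean = 34/61.5 = 0.5528, hence k = 1/CV² = 3.27.
Then θ = mean/k = 61.5/3.27 = 18.8.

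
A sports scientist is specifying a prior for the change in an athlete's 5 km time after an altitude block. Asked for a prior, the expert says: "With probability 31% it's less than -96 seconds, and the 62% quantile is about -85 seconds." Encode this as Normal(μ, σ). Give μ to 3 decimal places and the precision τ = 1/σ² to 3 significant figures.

The p-quantile of Normal(μ,σ) is μ + z_p·σ, with z_{0.31} = -0.4959 and z_{0.62} = 0.3055.
Eliminate σ: μ = (z₂·x₁ − z₁·x₂)/(z₂ − z₁) = (0.3055·-96 − (-0.4959)·-85)/0.8013 = -89.193.
Then σ = (x₂ − x₁)/(z₂ − z₁) = (-85 − -96)/0.8013 = 13.727.
Precision τ = 1/σ² = 1/13.73² = 0.00531.

μ = -89.193, τ = 0.00531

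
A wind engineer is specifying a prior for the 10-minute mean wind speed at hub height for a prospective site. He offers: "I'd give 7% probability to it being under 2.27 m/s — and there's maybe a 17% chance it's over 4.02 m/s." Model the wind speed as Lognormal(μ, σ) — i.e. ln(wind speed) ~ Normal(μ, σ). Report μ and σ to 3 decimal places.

μ ≈ 1.167, σ ≈ 0.235

If T ~ Lognormal(μ,σ) then ln T ~ Normal(μ,σ), so the p-quantile of ln T is μ + z_p·σ.
ln(2.27) = 0.8198 and ln(4.02) = 1.391; z_{0.07} = -1.476, z_{0.83} = 0.9542.
σ = (1.391 − 0.8198)/(0.9542 − (-1.476)) = 0.235.
μ = 0.8198 − (-1.476)·0.235 = 1.167.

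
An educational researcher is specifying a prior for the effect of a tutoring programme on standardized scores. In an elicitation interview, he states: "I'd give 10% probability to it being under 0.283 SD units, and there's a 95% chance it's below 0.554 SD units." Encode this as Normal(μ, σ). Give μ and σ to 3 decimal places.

The p-quantile of Normal(μ,σ) is μ + z_p·σ, with z_{0.1} = -1.282 and z_{0.95} = 1.645.
Eliminate σ: μ = (z₂·x₁ − z₁·x₂)/(z₂ − z₁) = (1.645·0.283 − (-1.282)·0.554)/2.926 = 0.402.
Then σ = (x₂ − x₁)/(z₂ − z₁) = (0.554 − 0.283)/2.926 = 0.093.

μ = 0.402, σ = 0.093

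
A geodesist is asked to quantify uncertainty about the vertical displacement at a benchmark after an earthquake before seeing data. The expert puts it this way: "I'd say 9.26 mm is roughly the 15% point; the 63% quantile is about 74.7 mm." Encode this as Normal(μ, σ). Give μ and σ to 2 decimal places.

The p-quantile of Normal(μ,σ) is μ + z_p·σ, with z_{0.15} = -1.036 and z_{0.63} = 0.3319.
Eliminate σ: μ = (z₂·x₁ − z₁·x₂)/(z₂ − z₁) = (0.3319·9.26 − (-1.036)·74.7)/1.368 = 58.83.
Then σ = (x₂ − x₁)/(z₂ − z₁) = (74.7 − 9.26)/1.368 = 47.83.

μ = 58.83, σ = 47.83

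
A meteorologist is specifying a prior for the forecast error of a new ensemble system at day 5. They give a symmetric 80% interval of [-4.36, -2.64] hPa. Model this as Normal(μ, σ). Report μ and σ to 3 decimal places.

A symmetric 80% interval runs μ ± z·σ with z = 1.282.
Half-width = 0.86, so σ = 0.86/1.282 = 0.671.
μ is the interval midpoint, -3.500.

μ = -3.500, σ = 0.671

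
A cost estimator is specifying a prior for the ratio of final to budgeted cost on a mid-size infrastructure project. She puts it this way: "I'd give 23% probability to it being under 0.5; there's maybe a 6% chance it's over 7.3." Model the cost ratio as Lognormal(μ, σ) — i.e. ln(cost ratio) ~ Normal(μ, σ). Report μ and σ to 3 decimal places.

μ ≈ 0.170, σ ≈ 1.169

If T ~ Lognormal(μ,σ) then ln T ~ Normal(μ,σ), so the p-quantile of ln T is μ + z_p·σ.
ln(0.5) = -0.6931 and ln(7.3) = 1.988; z_{0.23} = -0.7388, z_{0.94} = 1.555.
σ = (1.988 − -0.6931)/(1.555 − (-0.7388)) = 1.169.
μ = -0.6931 − (-0.7388)·1.169 = 0.170.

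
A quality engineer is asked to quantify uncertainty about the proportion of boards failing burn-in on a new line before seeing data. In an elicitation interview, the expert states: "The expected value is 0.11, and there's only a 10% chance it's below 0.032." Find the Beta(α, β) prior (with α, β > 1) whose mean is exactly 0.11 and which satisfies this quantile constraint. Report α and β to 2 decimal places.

With mean 0.11 fixed, write α = 0.11s, β = 0.89s where s = α+β.
Need P(θ < 0.032) = 0.1 under Beta(0.11s, 0.89s). Normal approximation: (q−m)/√(m(1−m)/s) ≈ z_{0.1} = -1.28, so s ≈ 0.11·0.89·(-1.28)²/(0.032−0.11)² = 26.4.
At s = 26.4: P(θ<0.032) ≈ 0.054. Adjusting to match 0.1 gives s ≈ 18.58.
So α = 0.11·18.58 ≈ 2.04, β = 0.89·18.58 ≈ 16.53.

α ≈ 2.04, β ≈ 16.53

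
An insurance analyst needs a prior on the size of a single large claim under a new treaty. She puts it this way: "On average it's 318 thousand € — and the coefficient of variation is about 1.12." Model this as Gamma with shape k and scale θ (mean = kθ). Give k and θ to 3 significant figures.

For Gamma(k, scale θ): mean = kθ, variance = kθ², so CV = 1/√k.
CV = 1.12, hence k = 1/CV² = 0.797.
Then θ = mean/k = 318/0.797 = 399.

k ≈ 0.797, θ ≈ 399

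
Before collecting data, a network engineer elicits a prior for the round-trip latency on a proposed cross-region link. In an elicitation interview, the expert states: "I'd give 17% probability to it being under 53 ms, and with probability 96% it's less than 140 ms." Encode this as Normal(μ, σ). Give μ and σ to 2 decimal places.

μ = 83.69, σ = 32.16

The p-quantile of Normal(μ,σ) is μ + z_p·σ, with z_{0.17} = -0.9542 and z_{0.96} = 1.751.
Eliminate σ: μ = (z₂·x₁ − z₁·x₂)/(z₂ − z₁) = (1.751·53 − (-0.9542)·140)/2.705 = 83.69.
Then σ = (x₂ − x₁)/(z₂ − z₁) = (140 − 53)/2.705 = 32.16.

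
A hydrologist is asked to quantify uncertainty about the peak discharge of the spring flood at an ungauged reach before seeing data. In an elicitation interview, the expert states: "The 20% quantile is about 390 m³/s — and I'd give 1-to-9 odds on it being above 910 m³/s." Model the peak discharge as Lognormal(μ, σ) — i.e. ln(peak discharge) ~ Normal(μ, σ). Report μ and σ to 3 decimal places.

μ ≈ 6.302, σ ≈ 0.399

If T ~ Lognormal(μ,σ) then ln T ~ Normal(μ,σ), so the p-quantile of ln T is μ + z_p·σ.
ln(390) = 5.966 and ln(910) = 6.813; z_{0.2} = -0.8416, z_{0.9} = 1.282.
σ = (6.813 − 5.966)/(1.282 − (-0.8416)) = 0.399.
μ = 5.966 − (-0.8416)·0.399 = 6.302.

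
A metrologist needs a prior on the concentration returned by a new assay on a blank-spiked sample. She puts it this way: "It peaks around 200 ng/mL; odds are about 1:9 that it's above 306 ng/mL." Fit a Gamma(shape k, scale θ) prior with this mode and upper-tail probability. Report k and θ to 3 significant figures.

Gamma(k,θ) with k>1 has mode (k−1)θ, so θ = 200/(k−1).
Need P(X < 306) = 0.9 with θ tied to k this way. Start at k = 2, θ = 200: P(X<306) ≈ 0.452.
Too low — raise k to concentrate. Iterating converges to k ≈ 11.3.
Then θ = 200/(11.3−1) ≈ 19.4.

k ≈ 11.3, θ ≈ 19.4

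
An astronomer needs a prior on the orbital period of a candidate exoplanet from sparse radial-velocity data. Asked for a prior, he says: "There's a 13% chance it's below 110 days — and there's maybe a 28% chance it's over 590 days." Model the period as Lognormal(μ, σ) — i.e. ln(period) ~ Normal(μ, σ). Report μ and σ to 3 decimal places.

If T ~ Lognormal(μ,σ) then ln T ~ Normal(μ,σ), so the p-quantile of ln T is μ + z_p·σ.
ln(110) = 4.7 and ln(590) = 6.38; z_{0.13} = -1.126, z_{0.72} = 0.5828.
σ = (6.38 − 4.7)/(0.5828 − (-1.126)) = 0.983.
μ = 4.7 − (-1.126)·0.983 = 5.807.

μ ≈ 5.807, σ ≈ 0.983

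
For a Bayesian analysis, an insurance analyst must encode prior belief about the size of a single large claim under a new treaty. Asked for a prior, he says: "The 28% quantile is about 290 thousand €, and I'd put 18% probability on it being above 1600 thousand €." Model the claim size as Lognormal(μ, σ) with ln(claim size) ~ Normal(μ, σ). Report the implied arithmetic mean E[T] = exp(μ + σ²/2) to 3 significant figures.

E[T] ≈ 1080 thousand €

If T ~ Lognormal(μ,σ) then ln T ~ Normal(μ,σ), so the p-quantile of ln T is μ + z_p·σ.
ln(290) = 5.67 and ln(1600) = 7.378; z_{0.28} = -0.5828, z_{0.82} = 0.9154.
σ = (7.378 − 5.67)/(0.9154 − (-0.5828)) = 1.140.
μ = 5.67 − (-0.5828)·1.140 = 6.334.
E[T] = exp(μ + σ²/2) = exp(6.334 + 0.6497) = 1080 thousand €.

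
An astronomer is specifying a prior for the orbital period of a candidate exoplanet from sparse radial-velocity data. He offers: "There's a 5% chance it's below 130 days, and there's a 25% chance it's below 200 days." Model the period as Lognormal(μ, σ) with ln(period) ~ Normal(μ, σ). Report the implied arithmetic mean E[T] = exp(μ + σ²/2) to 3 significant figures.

If T ~ Lognormal(μ,σ) then ln T ~ Normal(μ,σ), so the p-quantile of ln T is μ + z_p·σ.
ln(130) = 4.868 and ln(200) = 5.298; z_{0.05} = -1.645, z_{0.25} = -0.6745.
σ = (5.298 − 4.868)/(-0.6745 − (-1.645)) = 0.444.
μ = 4.868 − (-1.645)·0.444 = 5.598.
E[T] = exp(μ + σ²/2) = exp(5.598 + 0.0985) = 298 days.

E[T] ≈ 298 days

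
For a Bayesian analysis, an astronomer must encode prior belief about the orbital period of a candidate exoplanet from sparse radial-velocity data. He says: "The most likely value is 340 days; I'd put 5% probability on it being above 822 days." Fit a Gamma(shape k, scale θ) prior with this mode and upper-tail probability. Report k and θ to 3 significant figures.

Gamma(k,θ) with k>1 has mode (k−1)θ, so θ = 340/(k−1).
Need P(X < 822) = 0.95 with θ tied to k this way. Start at k = 2, θ = 340: P(X<822) ≈ 0.695.
Too low — raise k to concentrate. Iterating converges to k ≈ 4.5.
Then θ = 340/(4.5−1) ≈ 97.2.

k ≈ 4.5, θ ≈ 97.2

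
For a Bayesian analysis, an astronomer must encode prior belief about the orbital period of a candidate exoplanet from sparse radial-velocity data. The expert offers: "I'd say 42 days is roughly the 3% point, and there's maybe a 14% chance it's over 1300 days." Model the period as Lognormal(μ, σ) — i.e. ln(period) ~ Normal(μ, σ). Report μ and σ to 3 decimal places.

μ ≈ 5.918, σ ≈ 1.159

If T ~ Lognormal(μ,σ) then ln T ~ Normal(μ,σ), so the p-quantile of ln T is μ + z_p·σ.
ln(42) = 3.738 and ln(1300) = 7.17; z_{0.03} = -1.881, z_{0.86} = 1.08.
σ = (7.17 − 3.738)/(1.08 − (-1.881)) = 1.159.
μ = 3.738 − (-1.881)·1.159 = 5.918.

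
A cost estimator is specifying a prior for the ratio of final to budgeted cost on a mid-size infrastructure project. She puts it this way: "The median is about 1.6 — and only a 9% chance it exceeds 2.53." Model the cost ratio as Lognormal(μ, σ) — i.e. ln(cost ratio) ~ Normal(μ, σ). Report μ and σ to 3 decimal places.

μ ≈ 0.470, σ ≈ 0.342

If T ~ Lognormal(μ,σ) then ln T ~ Normal(μ,σ), so the p-quantile of ln T is μ + z_p·σ.
ln(1.6) = 0.47 and ln(2.53) = 0.9282; z_{0.5} = 0, z_{0.91} = 1.341.
σ = (0.9282 − 0.47)/(1.341 − (0)) = 0.342.
μ = 0.47 − (0)·0.342 = 0.470.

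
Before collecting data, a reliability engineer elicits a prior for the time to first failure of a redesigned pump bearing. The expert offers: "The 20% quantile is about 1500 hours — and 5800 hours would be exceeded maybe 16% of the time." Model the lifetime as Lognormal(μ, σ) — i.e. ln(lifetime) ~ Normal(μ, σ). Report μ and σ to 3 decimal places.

μ ≈ 7.933, σ ≈ 0.737

If T ~ Lognormal(μ,σ) then ln T ~ Normal(μ,σ), so the p-quantile of ln T is μ + z_p·σ.
ln(1500) = 7.313 and ln(5800) = 8.666; z_{0.2} = -0.8416, z_{0.84} = 0.9945.
σ = (8.666 − 7.313)/(0.9945 − (-0.8416)) = 0.737.
μ = 7.313 − (-0.8416)·0.737 = 7.933.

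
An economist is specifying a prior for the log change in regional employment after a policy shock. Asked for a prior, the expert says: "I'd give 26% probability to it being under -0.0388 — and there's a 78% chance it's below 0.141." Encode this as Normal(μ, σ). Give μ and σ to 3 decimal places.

μ = 0.043, σ = 0.127

The p-quantile of Normal(μ,σ) is μ + z_p·σ, with z_{0.26} = -0.6433 and z_{0.78} = 0.7722.
Eliminate σ: μ = (z₂·x₁ − z₁·x₂)/(z₂ − z₁) = (0.7722·-0.0388 − (-0.6433)·0.141)/1.416 = 0.043.
Then σ = (x₂ − x₁)/(z₂ − z₁) = (0.141 − -0.0388)/1.416 = 0.127.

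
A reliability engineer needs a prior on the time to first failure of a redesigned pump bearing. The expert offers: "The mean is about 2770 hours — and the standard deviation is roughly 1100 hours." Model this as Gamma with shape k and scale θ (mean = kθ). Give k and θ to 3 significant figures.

k ≈ 6.34, θ ≈ 437

For Gamma(k, scale θ): mean = kθ, variance = kθ², so CV = 1/√k.
CV = SD/mean = 1100/2770 = 0.3971, hence k = 1/CV² = 6.34.
Then θ = mean/k = 2770/6.34 = 437.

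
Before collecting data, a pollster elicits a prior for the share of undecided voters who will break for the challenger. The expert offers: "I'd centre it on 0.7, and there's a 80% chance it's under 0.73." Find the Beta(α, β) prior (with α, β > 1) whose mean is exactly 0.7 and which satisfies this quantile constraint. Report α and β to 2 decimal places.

With mean 0.7 fixed, write α = 0.7s, β = 0.3s where s = α+β.
Need P(θ < 0.73) = 0.8 under Beta(0.7s, 0.3s). Normal approximation: (q−m)/√(m(1−m)/s) ≈ z_{0.8} = 0.842, so s ≈ 0.7·0.3·(0.842)²/(0.73−0.7)² = 165.3.
At s = 165.3: P(θ<0.73) ≈ 0.798. Adjusting to match 0.8 gives s ≈ 167.72.
So α = 0.7·167.72 ≈ 117.40, β = 0.3·167.72 ≈ 50.31.

α ≈ 117.40, β ≈ 50.31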